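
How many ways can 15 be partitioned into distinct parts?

A partial list (first 12 by largest part):
15
14+1
13+2
12+3
12+2+1
11+4
11+3+1
10+5
10+4+1
10+3+2
9+6
9+5+1
…and 15 more, for 27 total.

27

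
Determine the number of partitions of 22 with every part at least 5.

Listing the qualifying partitions of 22:
22
5+17
6+16
7+15
8+14
9+13
10+12
5+5+12
11+11
5+6+11
5+7+10
6+6+10
5+8+9
6+7+9
6+8+8
7+7+8
5+5+5+7
5+5+6+6

18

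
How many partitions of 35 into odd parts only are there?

585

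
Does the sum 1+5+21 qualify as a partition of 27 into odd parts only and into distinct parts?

The parts sum to 27, and the condition 'every summand is odd' holds; the condition 'all summands are distinct' holds.

Yes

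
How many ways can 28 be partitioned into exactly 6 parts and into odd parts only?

44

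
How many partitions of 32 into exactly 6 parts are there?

709

A full systematic count gives 709.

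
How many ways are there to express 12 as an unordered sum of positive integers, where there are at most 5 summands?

47

There are too many to list fully; the first 12 (by largest part) are:
12
11+1
10+2
10+1+1
9+3
9+2+1
9+1+1+1
8+4
8+3+1
8+2+2
8+2+1+1
8+1+1+1+1
…and 35 more, for 47 total.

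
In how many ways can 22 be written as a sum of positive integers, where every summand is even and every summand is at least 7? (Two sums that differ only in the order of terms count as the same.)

3

The partitions of 22 that satisfy the conditions:
22
8+14
10+12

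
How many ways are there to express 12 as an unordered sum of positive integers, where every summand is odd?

Listing the qualifying partitions of 12:
11, 1
9, 3
9, 1, 1, 1
7, 5
7, 3, 1, 1
7, 1, 1, 1, 1, 1
5, 5, 1, 1
5, 3, 3, 1
5, 3, 1, 1, 1, 1
5, 1, 1, 1, 1, 1, 1, 1
3, 3, 3, 3
3, 3, 3, 1, 1, 1
3, 3, 1, 1, 1, 1, 1, 1
3, 1, 1, 1, 1, 1, 1, 1, 1, 1
1, 1, 1, 1, 1, 1, 1, 1, 1, 1, 1, 1

15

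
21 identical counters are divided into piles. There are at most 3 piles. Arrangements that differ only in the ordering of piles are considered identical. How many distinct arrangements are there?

48

There are too many to list fully; the first 12 (by largest part) are:
21
20, 1
19, 2
19, 1, 1
18, 3
18, 2, 1
17, 4
17, 3, 1
17, 2, 2
16, 5
16, 4, 1
16, 3, 2
…and 36 more, for 48 total.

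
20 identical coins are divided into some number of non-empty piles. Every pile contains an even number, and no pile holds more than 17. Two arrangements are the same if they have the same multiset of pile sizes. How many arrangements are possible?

A partial list (first 12 by largest part):
16, 4
16, 2, 2
14, 6
14, 4, 2
14, 2, 2, 2
12, 8
12, 6, 2
12, 4, 4
12, 4, 2, 2
12, 2, 2, 2, 2
10, 10
10, 8, 2
…and 28 more, for 40 total.

40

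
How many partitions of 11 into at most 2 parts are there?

6

The partitions of 11 that satisfy the conditions:
11
10,1
9,2
8,3
7,4
6,5
Counting gives 6.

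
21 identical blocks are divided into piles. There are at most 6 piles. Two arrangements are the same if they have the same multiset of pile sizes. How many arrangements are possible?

331

Enumerating by decreasing first part gives 331 partitions in all.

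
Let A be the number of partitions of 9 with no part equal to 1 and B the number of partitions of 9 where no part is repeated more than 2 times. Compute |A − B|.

Partitions of 9 with no part equal to 1: 8.
Partitions of 9 where no part is repeated more than 2 times: 16.
|8 − 16| = 8.

8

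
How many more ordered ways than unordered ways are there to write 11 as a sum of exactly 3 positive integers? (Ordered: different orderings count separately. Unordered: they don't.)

Compositions: C(10,2) = 45.
Unordered (partitions into 3 parts): 10.
Difference: 45 − 10 = 35.

35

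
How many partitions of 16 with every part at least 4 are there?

The partitions of 16 that satisfy the conditions:
16
12,4
11,5
10,6
9,7
8,8
8,4,4
7,5,4
6,6,4
6,5,5
4,4,4,4
Counting gives 11.

11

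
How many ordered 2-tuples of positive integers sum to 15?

14

Place 1 bars in the 14 internal gaps of a row of 15 dots: C(14,1) = 14.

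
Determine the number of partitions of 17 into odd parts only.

38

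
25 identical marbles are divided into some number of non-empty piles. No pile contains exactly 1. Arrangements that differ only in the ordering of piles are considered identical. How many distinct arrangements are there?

A full systematic count gives 383.

383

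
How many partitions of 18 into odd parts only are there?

46

There are too many to list fully; the first 12 (by largest part) are:
17,1
15,3
15,1,1,1
13,5
13,3,1,1
13,1,1,1,1,1
11,7
11,5,1,1
11,3,3,1
11,3,1,1,1,1
11,1,1,1,1,1,1,1
9,9
…and 34 more, for 46 total.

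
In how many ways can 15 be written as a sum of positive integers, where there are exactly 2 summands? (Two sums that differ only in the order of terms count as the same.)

Enumerating:
1, 14
2, 13
3, 12
4, 11
5, 10
6, 9
7, 8

7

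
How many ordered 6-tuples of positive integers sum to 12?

Place 5 bars in the 11 internal gaps of a row of 12 dots: C(11,5) = 462.

462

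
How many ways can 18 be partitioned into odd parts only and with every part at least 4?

3

Listing the qualifying partitions of 18:
13, 5
11, 7
9, 9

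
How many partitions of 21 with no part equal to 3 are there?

Counting exhaustively, 407 partitions satisfy the conditions.

407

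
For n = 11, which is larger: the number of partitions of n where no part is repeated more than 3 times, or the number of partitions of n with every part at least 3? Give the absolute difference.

Partitions of 11 where no part is repeated more than 3 times: 38.
Partitions of 11 with every part at least 3: 6.
|38 − 6| = 32.

32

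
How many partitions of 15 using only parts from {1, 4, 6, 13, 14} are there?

10

The partitions of 15 that satisfy the conditions:
14,1
13,1,1
6,6,1,1,1
6,4,4,1
6,4,1,1,1,1,1
6,1,1,1,1,1,1,1,1,1
4,4,4,1,1,1
4,4,1,1,1,1,1,1,1
4,1,1,1,1,1,1,1,1,1,1,1
1,1,1,1,1,1,1,1,1,1,1,1,1,1,1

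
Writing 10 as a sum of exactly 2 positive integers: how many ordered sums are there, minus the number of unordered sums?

Ordered (compositions into 2 parts): C(9,1) = 9.
Partitions of 10 into exactly 2 parts: 5.
Difference: 9 − 5 = 4.

4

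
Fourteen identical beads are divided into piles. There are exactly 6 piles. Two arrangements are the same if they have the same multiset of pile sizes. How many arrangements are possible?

20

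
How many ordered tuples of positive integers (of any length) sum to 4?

8

There are 3 gaps and each independently is a cut or not, giving 2^3 = 8.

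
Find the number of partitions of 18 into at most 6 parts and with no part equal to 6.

Enumerating by decreasing first part gives 152 partitions in all.

152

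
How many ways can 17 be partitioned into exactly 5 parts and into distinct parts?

Enumerating:
7 + 4 + 3 + 2 + 1
6 + 5 + 3 + 2 + 1

2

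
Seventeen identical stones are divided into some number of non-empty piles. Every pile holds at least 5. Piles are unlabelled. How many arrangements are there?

Enumerating:
17
12+5
11+6
10+7
9+8
7+5+5
6+6+5
That's 7 in total.

7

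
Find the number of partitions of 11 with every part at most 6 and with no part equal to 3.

24

Enumerating:
6+5
6+4+1
6+2+2+1
6+2+1+1+1
6+1+1+1+1+1
5+5+1
5+4+2
5+4+1+1
5+2+2+2
5+2+2+1+1
5+2+1+1+1+1
5+1+1+1+1+1+1
4+4+2+1
4+4+1+1+1
4+2+2+2+1
4+2+2+1+1+1
4+2+1+1+1+1+1
4+1+1+1+1+1+1+1
2+2+2+2+2+1
2+2+2+2+1+1+1
2+2+2+1+1+1+1+1
2+2+1+1+1+1+1+1+1
2+1+1+1+1+1+1+1+1+1
1+1+1+1+1+1+1+1+1+1+1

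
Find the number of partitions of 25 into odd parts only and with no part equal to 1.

20

They are:
25
19, 3, 3
17, 5, 3
15, 7, 3
15, 5, 5
13, 9, 3
13, 7, 5
13, 3, 3, 3, 3
11, 11, 3
11, 9, 5
11, 7, 7
11, 5, 3, 3, 3
9, 9, 7
9, 7, 3, 3, 3
9, 5, 5, 3, 3
7, 7, 5, 3, 3
7, 5, 5, 5, 3
7, 3, 3, 3, 3, 3, 3
5, 5, 5, 5, 5
5, 5, 3, 3, 3, 3, 3
That's 20 in total.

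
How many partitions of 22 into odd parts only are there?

89

Direct enumeration gives 89 partitions.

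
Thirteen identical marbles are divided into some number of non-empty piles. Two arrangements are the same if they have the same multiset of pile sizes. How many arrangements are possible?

There are 101 such partitions.

101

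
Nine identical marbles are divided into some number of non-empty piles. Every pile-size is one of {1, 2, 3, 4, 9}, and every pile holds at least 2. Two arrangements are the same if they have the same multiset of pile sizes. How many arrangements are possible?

The partitions of 9 that satisfy the conditions:
9
4, 3, 2
3, 3, 3
3, 2, 2, 2

4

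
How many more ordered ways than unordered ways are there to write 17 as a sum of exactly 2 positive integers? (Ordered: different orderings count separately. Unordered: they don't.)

8

Ordered (compositions into 2 parts): C(16,1) = 16.
Partitions of 17 into exactly 2 parts: 8.
Difference: 16 − 8 = 8.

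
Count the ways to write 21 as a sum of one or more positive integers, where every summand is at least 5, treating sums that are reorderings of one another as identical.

15

They are:
21
16+5
15+6
14+7
13+8
12+9
11+10
11+5+5
10+6+5
9+7+5
9+6+6
8+8+5
8+7+6
7+7+7
6+5+5+5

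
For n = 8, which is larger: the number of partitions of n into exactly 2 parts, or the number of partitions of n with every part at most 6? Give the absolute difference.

Partitions of 8 into exactly 2 parts: 4.
Partitions of 8 with every part at most 6: 20.
|4 − 20| = 16.

16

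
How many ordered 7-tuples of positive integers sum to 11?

210

Equivalently, choose which 6 of the 10 gaps become plus signs: C(10,6) = 210.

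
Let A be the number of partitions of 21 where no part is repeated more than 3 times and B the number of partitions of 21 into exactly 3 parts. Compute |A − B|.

Partitions of 21 where no part is repeated more than 3 times: 395.
Partitions of 21 into exactly 3 parts: 37.
|395 − 37| = 358.

358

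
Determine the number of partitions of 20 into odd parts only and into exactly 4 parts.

The partitions of 20 that satisfy the conditions:
17 + 1 + 1 + 1
15 + 3 + 1 + 1
13 + 5 + 1 + 1
13 + 3 + 3 + 1
11 + 7 + 1 + 1
11 + 5 + 3 + 1
11 + 3 + 3 + 3
9 + 9 + 1 + 1
9 + 7 + 3 + 1
9 + 5 + 5 + 1
9 + 5 + 3 + 3
7 + 7 + 5 + 1
7 + 7 + 3 + 3
7 + 5 + 5 + 3
5 + 5 + 5 + 5
That's 15 in total.

15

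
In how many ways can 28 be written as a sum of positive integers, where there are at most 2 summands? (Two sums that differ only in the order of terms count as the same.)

They are:
28
27 + 1
26 + 2
25 + 3
24 + 4
23 + 5
22 + 6
21 + 7
20 + 8
19 + 9
18 + 10
17 + 11
16 + 12
15 + 13
14 + 14

15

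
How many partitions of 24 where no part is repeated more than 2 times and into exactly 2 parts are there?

Enumerating:
1+23
2+22
3+21
4+20
5+19
6+18
7+17
8+16
9+15
10+14
11+13
12+12
Counting gives 12.

12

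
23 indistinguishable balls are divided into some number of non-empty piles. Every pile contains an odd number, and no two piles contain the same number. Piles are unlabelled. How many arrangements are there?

The partitions of 23 that satisfy the conditions:
23
19+3+1
17+5+1
15+7+1
15+5+3
13+9+1
13+7+3
11+9+3
11+7+5

9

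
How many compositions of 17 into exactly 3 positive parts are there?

120

By stars and bars with positive parts, the count is C(16,2) = 120.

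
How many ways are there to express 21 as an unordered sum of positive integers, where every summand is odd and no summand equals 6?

Counting exhaustively, 76 partitions satisfy the conditions.

76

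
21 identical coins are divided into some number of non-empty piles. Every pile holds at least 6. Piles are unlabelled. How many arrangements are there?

9

The partitions of 21 that satisfy the conditions:
21
15,6
14,7
13,8
12,9
11,10
9,6,6
8,7,6
7,7,7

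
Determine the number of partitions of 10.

A partial list (first 12 by largest part):
10
9,1
8,2
8,1,1
7,3
7,2,1
7,1,1,1
6,4
6,3,1
6,2,2
6,2,1,1
6,1,1,1,1
…and 30 more, for 42 total.

42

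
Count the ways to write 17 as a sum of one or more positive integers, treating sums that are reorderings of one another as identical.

297

A full systematic count gives 297.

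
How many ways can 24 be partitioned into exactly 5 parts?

164

Counting exhaustively, 164 partitions satisfy the conditions.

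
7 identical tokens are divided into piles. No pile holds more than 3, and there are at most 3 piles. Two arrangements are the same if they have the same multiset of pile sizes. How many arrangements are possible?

The partitions of 7 that satisfy the conditions:
3 + 3 + 1
3 + 2 + 2
Counting gives 2.

2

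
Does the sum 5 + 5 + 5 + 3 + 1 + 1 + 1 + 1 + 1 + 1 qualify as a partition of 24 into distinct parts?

No

The parts sum to 24, and the condition 'all summands are distinct' is violated.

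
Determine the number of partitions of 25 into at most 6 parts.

612

There are 612 such partitions.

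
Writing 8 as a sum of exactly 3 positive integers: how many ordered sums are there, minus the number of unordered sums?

Ordered (compositions into 3 parts): C(7,2) = 21.
Partitions of 8 into exactly 3 parts: 5.
Difference: 21 − 5 = 16.

16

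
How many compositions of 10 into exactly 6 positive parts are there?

126

Equivalently, choose which 5 of the 9 gaps become plus signs: C(9,5) = 126.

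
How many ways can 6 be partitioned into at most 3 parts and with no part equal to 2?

Enumerating:
6
5+1
4+1+1
3+3
That's 4 in total.

4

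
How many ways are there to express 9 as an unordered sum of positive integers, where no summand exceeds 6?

26

A partial list (first 12 by largest part):
6+3
6+2+1
6+1+1+1
5+4
5+3+1
5+2+2
5+2+1+1
5+1+1+1+1
4+4+1
4+3+2
4+3+1+1
4+2+2+1
…and 14 more, for 26 total.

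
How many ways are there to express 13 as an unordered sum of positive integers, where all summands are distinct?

The partitions of 13 that satisfy the conditions:
13
12,1
11,2
10,3
10,2,1
9,4
9,3,1
8,5
8,4,1
8,3,2
7,6
7,5,1
7,4,2
7,3,2,1
6,5,2
6,4,3
6,4,2,1
5,4,3,1
Counting gives 18.

18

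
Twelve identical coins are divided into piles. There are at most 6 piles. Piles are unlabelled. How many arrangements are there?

There are too many to list fully; the first 12 (by largest part) are:
12
11,1
10,2
10,1,1
9,3
9,2,1
9,1,1,1
8,4
8,3,1
8,2,2
8,2,1,1
8,1,1,1,1
…and 46 more, for 58 total.

58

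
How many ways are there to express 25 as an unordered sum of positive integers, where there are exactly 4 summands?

Systematic enumeration (by largest part, then next-largest, …) yields 120.

120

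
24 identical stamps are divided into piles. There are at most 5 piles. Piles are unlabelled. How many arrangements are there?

333

Counting exhaustively, 333 partitions satisfy the conditions.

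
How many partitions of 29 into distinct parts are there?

256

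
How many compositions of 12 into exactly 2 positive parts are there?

A composition of 12 into 2 positive parts is chosen by placing 1 dividers among the 11 gaps between 12 units: C(11,1) = 11.

11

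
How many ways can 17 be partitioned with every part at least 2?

A partial list (first 12 by largest part):
17
15, 2
14, 3
13, 4
13, 2, 2
12, 5
12, 3, 2
11, 6
11, 4, 2
11, 3, 3
11, 2, 2, 2
10, 7
…and 54 more, for 66 total.

66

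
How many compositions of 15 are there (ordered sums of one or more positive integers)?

Each of the 14 gaps between 15 units is either a break or not: 2^14 = 16384.

16384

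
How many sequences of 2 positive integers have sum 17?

Equivalently, choose which 1 of the 16 gaps become plus signs: C(16,1) = 16.

16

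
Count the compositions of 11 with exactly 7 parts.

210

Place 6 bars in the 10 internal gaps of a row of 11 dots: C(10,6) = 210.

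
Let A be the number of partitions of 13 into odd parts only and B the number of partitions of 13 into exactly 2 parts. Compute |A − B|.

Partitions of 13 into odd parts only: 18.
Partitions of 13 into exactly 2 parts: 6.
|18 − 6| = 12.

12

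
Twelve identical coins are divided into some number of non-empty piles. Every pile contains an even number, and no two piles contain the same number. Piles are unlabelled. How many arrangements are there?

Enumerating:
12
10,2
8,4
6,4,2

4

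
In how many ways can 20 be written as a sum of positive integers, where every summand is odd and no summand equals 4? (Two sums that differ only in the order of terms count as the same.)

64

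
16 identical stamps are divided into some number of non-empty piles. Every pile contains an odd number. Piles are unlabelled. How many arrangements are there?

32

A partial list (first 12 by largest part):
15, 1
13, 3
13, 1, 1, 1
11, 5
11, 3, 1, 1
11, 1, 1, 1, 1, 1
9, 7
9, 5, 1, 1
9, 3, 3, 1
9, 3, 1, 1, 1, 1
9, 1, 1, 1, 1, 1, 1, 1
7, 7, 1, 1
…and 20 more, for 32 total.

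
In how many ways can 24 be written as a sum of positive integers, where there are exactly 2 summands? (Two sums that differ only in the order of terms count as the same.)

12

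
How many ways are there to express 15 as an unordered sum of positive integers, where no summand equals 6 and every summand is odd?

There are too many to list fully; the first 12 (by largest part) are:
15
13,1,1
11,3,1
11,1,1,1,1
9,5,1
9,3,3
9,3,1,1,1
9,1,1,1,1,1,1
7,7,1
7,5,3
7,5,1,1,1
7,3,3,1,1
…and 15 more, for 27 total.

27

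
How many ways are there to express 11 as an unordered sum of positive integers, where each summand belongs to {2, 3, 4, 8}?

5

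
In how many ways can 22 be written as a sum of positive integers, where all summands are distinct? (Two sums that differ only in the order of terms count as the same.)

89

Counting exhaustively, 89 partitions satisfy the conditions.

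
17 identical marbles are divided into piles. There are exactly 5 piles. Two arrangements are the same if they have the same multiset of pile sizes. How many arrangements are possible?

A partial list (first 12 by largest part):
13 + 1 + 1 + 1 + 1
12 + 2 + 1 + 1 + 1
11 + 3 + 1 + 1 + 1
11 + 2 + 2 + 1 + 1
10 + 4 + 1 + 1 + 1
10 + 3 + 2 + 1 + 1
10 + 2 + 2 + 2 + 1
9 + 5 + 1 + 1 + 1
9 + 4 + 2 + 1 + 1
9 + 3 + 3 + 1 + 1
9 + 3 + 2 + 2 + 1
9 + 2 + 2 + 2 + 2
…and 35 more, for 47 total.

47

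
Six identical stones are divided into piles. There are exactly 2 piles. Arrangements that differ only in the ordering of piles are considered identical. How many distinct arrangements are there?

3

The partitions of 6 that satisfy the conditions:
5+1
4+2
3+3
That's 3 in total.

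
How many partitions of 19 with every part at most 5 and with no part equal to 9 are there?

164

Counting exhaustively, 164 partitions satisfy the conditions.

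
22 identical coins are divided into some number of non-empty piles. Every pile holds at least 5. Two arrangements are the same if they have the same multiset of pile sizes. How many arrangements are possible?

Listing the qualifying partitions of 22:
22
5 + 17
6 + 16
7 + 15
8 + 14
9 + 13
10 + 12
5 + 5 + 12
11 + 11
5 + 6 + 11
5 + 7 + 10
6 + 6 + 10
5 + 8 + 9
6 + 7 + 9
6 + 8 + 8
7 + 7 + 8
5 + 5 + 5 + 7
5 + 5 + 6 + 6
Counting gives 18.

18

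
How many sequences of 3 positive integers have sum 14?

78

A composition of 14 into 3 positive parts is chosen by placing 2 dividers among the 13 gaps between 14 units: C(13,2) = 78.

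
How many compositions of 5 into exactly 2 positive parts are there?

4

A composition of 5 into 2 positive parts is chosen by placing 1 dividers among the 4 gaps between 5 units: C(4,1) = 4.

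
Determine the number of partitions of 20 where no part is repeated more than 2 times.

Counting exhaustively, 202 partitions satisfy the conditions.

202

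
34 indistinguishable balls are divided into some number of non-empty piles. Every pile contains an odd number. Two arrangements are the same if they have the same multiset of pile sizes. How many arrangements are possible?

512

Enumerating by decreasing first part gives 512 partitions in all.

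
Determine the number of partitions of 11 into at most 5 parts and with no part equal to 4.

There are too many to list fully; the first 12 (by largest part) are:
11
10 + 1
9 + 2
9 + 1 + 1
8 + 3
8 + 2 + 1
8 + 1 + 1 + 1
7 + 3 + 1
7 + 2 + 2
7 + 2 + 1 + 1
7 + 1 + 1 + 1 + 1
6 + 5
…and 14 more, for 26 total.

26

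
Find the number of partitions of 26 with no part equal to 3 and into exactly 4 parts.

Systematic enumeration (by largest part, then next-largest, …) yields 92.

92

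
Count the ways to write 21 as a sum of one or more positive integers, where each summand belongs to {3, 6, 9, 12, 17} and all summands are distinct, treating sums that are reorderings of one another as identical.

2

The partitions of 21 that satisfy the conditions:
12 + 9
12 + 6 + 3
That's 2 in total.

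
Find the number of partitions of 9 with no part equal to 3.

19

Enumerating:
9
8+1
7+2
7+1+1
6+2+1
6+1+1+1
5+4
5+2+2
5+2+1+1
5+1+1+1+1
4+4+1
4+2+2+1
4+2+1+1+1
4+1+1+1+1+1
2+2+2+2+1
2+2+2+1+1+1
2+2+1+1+1+1+1
2+1+1+1+1+1+1+1
1+1+1+1+1+1+1+1+1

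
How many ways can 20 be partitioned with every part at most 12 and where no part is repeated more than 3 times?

A full systematic count gives 282.

282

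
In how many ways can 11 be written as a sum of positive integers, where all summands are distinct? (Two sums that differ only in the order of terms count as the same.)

12

The partitions of 11 that satisfy the conditions:
11
10,1
9,2
8,3
8,2,1
7,4
7,3,1
6,5
6,4,1
6,3,2
5,4,2
5,3,2,1
That's 12 in total.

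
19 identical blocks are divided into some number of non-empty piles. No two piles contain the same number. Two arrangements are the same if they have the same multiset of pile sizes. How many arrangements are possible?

There are too many to list fully; the first 12 (by largest part) are:
19
18,1
17,2
16,3
16,2,1
15,4
15,3,1
14,5
14,4,1
14,3,2
13,6
13,5,1
…and 42 more, for 54 total.

54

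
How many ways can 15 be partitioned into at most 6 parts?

A full systematic count gives 110.

110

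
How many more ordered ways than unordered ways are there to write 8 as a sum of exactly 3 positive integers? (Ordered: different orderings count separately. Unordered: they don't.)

16

Compositions: C(7,2) = 21.
Partitions of 8 into exactly 3 parts: 5.
Difference: 21 − 5 = 16.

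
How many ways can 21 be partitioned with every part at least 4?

A partial list (first 12 by largest part):
21
4,17
5,16
6,15
7,14
8,13
4,4,13
9,12
4,5,12
10,11
4,6,11
5,5,11
…and 15 more, for 27 total.

27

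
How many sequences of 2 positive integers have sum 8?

Equivalently, choose which 1 of the 7 gaps become plus signs: C(7,1) = 7.

7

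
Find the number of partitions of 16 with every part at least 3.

21

Listing the qualifying partitions of 16:
16
13,3
12,4
11,5
10,6
10,3,3
9,7
9,4,3
8,8
8,5,3
8,4,4
7,6,3
7,5,4
7,3,3,3
6,6,4
6,5,5
6,4,3,3
5,5,3,3
5,4,4,3
4,4,4,4
4,3,3,3,3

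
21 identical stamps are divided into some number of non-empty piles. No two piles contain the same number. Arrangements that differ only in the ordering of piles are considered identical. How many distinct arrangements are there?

There are 76 such partitions.

76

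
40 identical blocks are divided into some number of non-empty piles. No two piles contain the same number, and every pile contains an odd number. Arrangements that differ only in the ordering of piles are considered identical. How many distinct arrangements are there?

A partial list (first 12 by largest part):
39, 1
37, 3
35, 5
33, 7
31, 9
31, 5, 3, 1
29, 11
29, 7, 3, 1
27, 13
27, 9, 3, 1
27, 7, 5, 1
25, 15
…and 34 more, for 46 total.

46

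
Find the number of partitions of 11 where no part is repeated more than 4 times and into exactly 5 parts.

Enumerating:
7, 1, 1, 1, 1
6, 2, 1, 1, 1
5, 3, 1, 1, 1
5, 2, 2, 1, 1
4, 4, 1, 1, 1
4, 3, 2, 1, 1
4, 2, 2, 2, 1
3, 3, 3, 1, 1
3, 3, 2, 2, 1
3, 2, 2, 2, 2
That's 10 in total.

10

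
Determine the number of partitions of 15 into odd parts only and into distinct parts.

4

The partitions of 15 that satisfy the conditions:
15
11 + 3 + 1
9 + 5 + 1
7 + 5 + 3
That's 4 in total.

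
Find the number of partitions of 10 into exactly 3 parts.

They are:
1, 1, 8
1, 2, 7
1, 3, 6
2, 2, 6
1, 4, 5
2, 3, 5
2, 4, 4
3, 3, 4

8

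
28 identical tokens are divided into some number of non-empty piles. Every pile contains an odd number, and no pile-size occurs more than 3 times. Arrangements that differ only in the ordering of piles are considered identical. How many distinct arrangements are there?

78

Systematic enumeration (by largest part, then next-largest, …) yields 78.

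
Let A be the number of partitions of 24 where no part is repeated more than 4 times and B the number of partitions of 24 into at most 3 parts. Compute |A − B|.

Partitions of 24 where no part is repeated more than 4 times: 950.
Partitions of 24 into at most 3 parts: 61.
|950 − 61| = 889.

889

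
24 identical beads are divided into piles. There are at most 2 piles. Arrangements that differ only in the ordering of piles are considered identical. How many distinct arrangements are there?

13

The partitions of 24 that satisfy the conditions:
24
1, 23
2, 22
3, 21
4, 20
5, 19
6, 18
7, 17
8, 16
9, 15
10, 14
11, 13
12, 12
That's 13 in total.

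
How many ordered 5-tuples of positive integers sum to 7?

A composition of 7 into 5 positive parts is chosen by placing 4 dividers among the 6 gaps between 7 units: C(6,4) = 15.

15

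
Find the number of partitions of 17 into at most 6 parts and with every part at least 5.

Enumerating:
17
12, 5
11, 6
10, 7
9, 8
7, 5, 5
6, 6, 5

7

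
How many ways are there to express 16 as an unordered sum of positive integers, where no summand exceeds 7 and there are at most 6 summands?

Direct enumeration gives 76 partitions.

76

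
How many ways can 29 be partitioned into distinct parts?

256

Counting exhaustively, 256 partitions satisfy the conditions.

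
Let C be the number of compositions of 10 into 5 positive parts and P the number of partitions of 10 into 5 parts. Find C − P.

119

Ordered (compositions into 5 parts): C(9,4) = 126.
Partitions of 10 into exactly 5 parts: 7.
Difference: 126 − 7 = 119.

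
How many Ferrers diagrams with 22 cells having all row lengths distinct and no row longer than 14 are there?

There are too many to list fully; the first 12 (by largest part) are:
14 + 8
14 + 7 + 1
14 + 6 + 2
14 + 5 + 3
14 + 5 + 2 + 1
14 + 4 + 3 + 1
13 + 9
13 + 8 + 1
13 + 7 + 2
13 + 6 + 3
13 + 6 + 2 + 1
13 + 5 + 4
…and 58 more, for 70 total.

70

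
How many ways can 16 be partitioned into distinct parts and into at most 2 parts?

8

Listing the qualifying partitions of 16:
16
15,1
14,2
13,3
12,4
11,5
10,6
9,7
Counting gives 8.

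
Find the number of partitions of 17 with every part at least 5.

Listing the qualifying partitions of 17:
17
12 + 5
11 + 6
10 + 7
9 + 8
7 + 5 + 5
6 + 6 + 5
That's 7 in total.

7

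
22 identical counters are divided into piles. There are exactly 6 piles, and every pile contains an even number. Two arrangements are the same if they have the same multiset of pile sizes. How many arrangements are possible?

They are:
12,2,2,2,2,2
10,4,2,2,2,2
8,6,2,2,2,2
8,4,4,2,2,2
6,6,4,2,2,2
6,4,4,4,2,2
4,4,4,4,4,2

7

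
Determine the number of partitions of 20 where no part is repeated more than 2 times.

Enumerating by decreasing first part gives 202 partitions in all.

202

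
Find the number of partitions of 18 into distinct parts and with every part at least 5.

6

They are:
18
13+5
12+6
11+7
10+8
7+6+5
That's 6 in total.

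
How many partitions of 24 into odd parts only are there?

122

There are 122 such partitions.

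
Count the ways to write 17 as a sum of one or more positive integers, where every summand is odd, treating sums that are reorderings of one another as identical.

38

A partial list (first 12 by largest part):
17
1, 1, 15
1, 3, 13
1, 1, 1, 1, 13
1, 5, 11
3, 3, 11
1, 1, 1, 3, 11
1, 1, 1, 1, 1, 1, 11
1, 7, 9
3, 5, 9
1, 1, 1, 5, 9
1, 1, 3, 3, 9
…and 26 more, for 38 total.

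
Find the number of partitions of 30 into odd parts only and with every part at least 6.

Listing the qualifying partitions of 30:
23+7
21+9
19+11
17+13
15+15
9+7+7+7
Counting gives 6.

6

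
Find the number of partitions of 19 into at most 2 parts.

Listing the qualifying partitions of 19:
19
18, 1
17, 2
16, 3
15, 4
14, 5
13, 6
12, 7
11, 8
10, 9

10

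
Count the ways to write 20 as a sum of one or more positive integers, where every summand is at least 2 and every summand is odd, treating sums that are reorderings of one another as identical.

Listing the qualifying partitions of 20:
3+17
5+15
7+13
9+11
3+3+3+11
3+3+5+9
3+3+7+7
3+5+5+7
5+5+5+5
3+3+3+3+3+5
Counting gives 10.

10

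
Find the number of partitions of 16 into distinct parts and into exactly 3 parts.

14

Enumerating:
1+2+13
1+3+12
1+4+11
2+3+11
1+5+10
2+4+10
1+6+9
2+5+9
3+4+9
1+7+8
2+6+8
3+5+8
3+6+7
4+5+7
Counting gives 14.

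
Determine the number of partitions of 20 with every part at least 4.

24

Listing the qualifying partitions of 20:
20
4, 16
5, 15
6, 14
7, 13
8, 12
4, 4, 12
9, 11
4, 5, 11
10, 10
4, 6, 10
5, 5, 10
4, 7, 9
5, 6, 9
4, 8, 8
5, 7, 8
6, 6, 8
4, 4, 4, 8
6, 7, 7
4, 4, 5, 7
4, 4, 6, 6
4, 5, 5, 6
5, 5, 5, 5
4, 4, 4, 4, 4
Counting gives 24.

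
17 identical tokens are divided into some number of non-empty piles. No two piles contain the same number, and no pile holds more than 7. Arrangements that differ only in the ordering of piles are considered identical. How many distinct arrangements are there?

7

Listing the qualifying partitions of 17:
7+6+4
7+6+3+1
7+5+4+1
7+5+3+2
7+4+3+2+1
6+5+4+2
6+5+3+2+1
That's 7 in total.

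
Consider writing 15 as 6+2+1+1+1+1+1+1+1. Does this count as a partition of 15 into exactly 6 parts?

The parts sum to 15, and the condition 'there are exactly 6 summands' is violated.

No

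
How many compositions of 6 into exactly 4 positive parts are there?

10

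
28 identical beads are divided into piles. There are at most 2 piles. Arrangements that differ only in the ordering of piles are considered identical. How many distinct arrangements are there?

Enumerating:
28
1, 27
2, 26
3, 25
4, 24
5, 23
6, 22
7, 21
8, 20
9, 19
10, 18
11, 17
12, 16
13, 15
14, 14

15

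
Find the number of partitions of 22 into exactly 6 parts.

136

There are 136 such partitions.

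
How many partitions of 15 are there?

A full systematic count gives 176.

176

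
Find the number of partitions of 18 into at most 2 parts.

Enumerating:
18
17 + 1
16 + 2
15 + 3
14 + 4
13 + 5
12 + 6
11 + 7
10 + 8
9 + 9
That's 10 in total.

10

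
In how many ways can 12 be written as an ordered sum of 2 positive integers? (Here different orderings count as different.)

11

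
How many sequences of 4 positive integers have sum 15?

364

By stars and bars with positive parts, the count is C(14,3) = 364.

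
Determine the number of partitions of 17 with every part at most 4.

72

Direct enumeration gives 72 partitions.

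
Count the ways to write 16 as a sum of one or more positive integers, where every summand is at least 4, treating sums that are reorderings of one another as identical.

11

Listing the qualifying partitions of 16:
16
12, 4
11, 5
10, 6
9, 7
8, 8
8, 4, 4
7, 5, 4
6, 6, 4
6, 5, 5
4, 4, 4, 4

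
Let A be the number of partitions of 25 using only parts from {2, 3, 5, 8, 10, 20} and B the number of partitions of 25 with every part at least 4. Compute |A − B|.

Partitions of 25 using only parts from {2, 3, 5, 8, 10, 20}: 39.
Partitions of 25 with every part at least 4: 57.
|39 − 57| = 18.

18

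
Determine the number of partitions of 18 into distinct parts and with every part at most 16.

44

A partial list (first 12 by largest part):
16, 2
15, 3
15, 2, 1
14, 4
14, 3, 1
13, 5
13, 4, 1
13, 3, 2
12, 6
12, 5, 1
12, 4, 2
12, 3, 2, 1
…and 32 more, for 44 total.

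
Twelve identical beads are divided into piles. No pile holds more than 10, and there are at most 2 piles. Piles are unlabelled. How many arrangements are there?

5

The partitions of 12 that satisfy the conditions:
2,10
3,9
4,8
5,7
6,6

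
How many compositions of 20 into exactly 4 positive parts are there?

969

Equivalently, choose which 3 of the 19 gaps become plus signs: C(19,3) = 969.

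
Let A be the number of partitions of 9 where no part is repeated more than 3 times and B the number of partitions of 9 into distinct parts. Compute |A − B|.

14

Partitions of 9 where no part is repeated more than 3 times: 22.
Partitions of 9 into distinct parts: 8.
|22 − 8| = 14.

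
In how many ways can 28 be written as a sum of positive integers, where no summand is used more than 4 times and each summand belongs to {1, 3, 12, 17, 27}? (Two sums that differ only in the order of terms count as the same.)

5

Enumerating:
27 + 1
17 + 3 + 3 + 3 + 1 + 1
12 + 12 + 3 + 1
12 + 12 + 1 + 1 + 1 + 1
12 + 3 + 3 + 3 + 3 + 1 + 1 + 1 + 1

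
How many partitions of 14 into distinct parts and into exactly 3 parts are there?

10

Enumerating:
11+2+1
10+3+1
9+4+1
9+3+2
8+5+1
8+4+2
7+6+1
7+5+2
7+4+3
6+5+3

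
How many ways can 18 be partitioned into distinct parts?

A partial list (first 12 by largest part):
18
17, 1
16, 2
15, 3
15, 2, 1
14, 4
14, 3, 1
13, 5
13, 4, 1
13, 3, 2
12, 6
12, 5, 1
…and 34 more, for 46 total.

46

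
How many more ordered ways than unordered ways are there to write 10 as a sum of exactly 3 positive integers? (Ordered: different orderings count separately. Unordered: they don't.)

28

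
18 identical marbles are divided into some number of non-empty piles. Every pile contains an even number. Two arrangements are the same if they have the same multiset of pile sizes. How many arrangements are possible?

30

There are too many to list fully; the first 12 (by largest part) are:
18
16 + 2
14 + 4
14 + 2 + 2
12 + 6
12 + 4 + 2
12 + 2 + 2 + 2
10 + 8
10 + 6 + 2
10 + 4 + 4
10 + 4 + 2 + 2
10 + 2 + 2 + 2 + 2
…and 18 more, for 30 total.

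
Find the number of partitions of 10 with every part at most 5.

30

There are too many to list fully; the first 12 (by largest part) are:
5, 5
5, 4, 1
5, 3, 2
5, 3, 1, 1
5, 2, 2, 1
5, 2, 1, 1, 1
5, 1, 1, 1, 1, 1
4, 4, 2
4, 4, 1, 1
4, 3, 3
4, 3, 2, 1
4, 3, 1, 1, 1
…and 18 more, for 30 total.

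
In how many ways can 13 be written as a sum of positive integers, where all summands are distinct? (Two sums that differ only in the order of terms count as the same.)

Enumerating:
13
12+1
11+2
10+3
10+2+1
9+4
9+3+1
8+5
8+4+1
8+3+2
7+6
7+5+1
7+4+2
7+3+2+1
6+5+2
6+4+3
6+4+2+1
5+4+3+1

18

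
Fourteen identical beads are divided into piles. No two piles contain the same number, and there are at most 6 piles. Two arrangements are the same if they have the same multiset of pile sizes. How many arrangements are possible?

22

Listing the qualifying partitions of 14:
14
1, 13
2, 12
3, 11
1, 2, 11
4, 10
1, 3, 10
5, 9
1, 4, 9
2, 3, 9
6, 8
1, 5, 8
2, 4, 8
1, 2, 3, 8
1, 6, 7
2, 5, 7
3, 4, 7
1, 2, 4, 7
3, 5, 6
1, 2, 5, 6
1, 3, 4, 6
2, 3, 4, 5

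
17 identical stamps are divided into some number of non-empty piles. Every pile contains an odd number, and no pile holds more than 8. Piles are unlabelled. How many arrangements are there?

Enumerating:
7 + 7 + 3
7 + 7 + 1 + 1 + 1
7 + 5 + 5
7 + 5 + 3 + 1 + 1
7 + 5 + 1 + 1 + 1 + 1 + 1
7 + 3 + 3 + 3 + 1
7 + 3 + 3 + 1 + 1 + 1 + 1
7 + 3 + 1 + 1 + 1 + 1 + 1 + 1 + 1
7 + 1 + 1 + 1 + 1 + 1 + 1 + 1 + 1 + 1 + 1
5 + 5 + 5 + 1 + 1
5 + 5 + 3 + 3 + 1
5 + 5 + 3 + 1 + 1 + 1 + 1
5 + 5 + 1 + 1 + 1 + 1 + 1 + 1 + 1
5 + 3 + 3 + 3 + 3
5 + 3 + 3 + 3 + 1 + 1 + 1
5 + 3 + 3 + 1 + 1 + 1 + 1 + 1 + 1
5 + 3 + 1 + 1 + 1 + 1 + 1 + 1 + 1 + 1 + 1
5 + 1 + 1 + 1 + 1 + 1 + 1 + 1 + 1 + 1 + 1 + 1 + 1
3 + 3 + 3 + 3 + 3 + 1 + 1
3 + 3 + 3 + 3 + 1 + 1 + 1 + 1 + 1
3 + 3 + 3 + 1 + 1 + 1 + 1 + 1 + 1 + 1 + 1
3 + 3 + 1 + 1 + 1 + 1 + 1 + 1 + 1 + 1 + 1 + 1 + 1
3 + 1 + 1 + 1 + 1 + 1 + 1 + 1 + 1 + 1 + 1 + 1 + 1 + 1 + 1
1 + 1 + 1 + 1 + 1 + 1 + 1 + 1 + 1 + 1 + 1 + 1 + 1 + 1 + 1 + 1 + 1
That's 24 in total.

24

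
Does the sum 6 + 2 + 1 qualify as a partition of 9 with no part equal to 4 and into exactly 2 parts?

No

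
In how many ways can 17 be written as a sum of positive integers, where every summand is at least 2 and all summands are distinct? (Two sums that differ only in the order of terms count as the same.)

21

Listing the qualifying partitions of 17:
17
15 + 2
14 + 3
13 + 4
12 + 5
12 + 3 + 2
11 + 6
11 + 4 + 2
10 + 7
10 + 5 + 2
10 + 4 + 3
9 + 8
9 + 6 + 2
9 + 5 + 3
8 + 7 + 2
8 + 6 + 3
8 + 5 + 4
8 + 4 + 3 + 2
7 + 6 + 4
7 + 5 + 3 + 2
6 + 5 + 4 + 2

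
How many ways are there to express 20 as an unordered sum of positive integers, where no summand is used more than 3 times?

A full systematic count gives 320.

320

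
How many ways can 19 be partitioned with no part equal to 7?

413

A full systematic count gives 413.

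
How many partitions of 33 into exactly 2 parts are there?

16

The partitions of 33 that satisfy the conditions:
32 + 1
31 + 2
30 + 3
29 + 4
28 + 5
27 + 6
26 + 7
25 + 8
24 + 9
23 + 10
22 + 11
21 + 12
20 + 13
19 + 14
18 + 15
17 + 16
Counting gives 16.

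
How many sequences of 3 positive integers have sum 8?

21

By stars and bars with positive parts, the count is C(7,2) = 21.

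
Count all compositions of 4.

Each of the 3 gaps between 4 units is either a break or not: 2^3 = 8.

8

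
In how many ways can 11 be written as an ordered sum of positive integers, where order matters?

Each of the 10 gaps between 11 units is either a break or not: 2^10 = 1024.

1024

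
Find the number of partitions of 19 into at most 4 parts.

94

Counting exhaustively, 94 partitions satisfy the conditions.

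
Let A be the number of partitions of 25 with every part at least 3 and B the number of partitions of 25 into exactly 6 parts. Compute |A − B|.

105

Partitions of 25 with every part at least 3: 130.
Partitions of 25 into exactly 6 parts: 235.
|130 − 235| = 105.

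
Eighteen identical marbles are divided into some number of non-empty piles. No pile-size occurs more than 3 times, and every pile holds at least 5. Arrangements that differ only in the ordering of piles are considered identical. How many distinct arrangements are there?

9

Listing the qualifying partitions of 18:
18
13,5
12,6
11,7
10,8
9,9
8,5,5
7,6,5
6,6,6
That's 9 in total.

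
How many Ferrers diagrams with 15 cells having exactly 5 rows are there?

30

A partial list (first 12 by largest part):
11+1+1+1+1
10+2+1+1+1
9+3+1+1+1
9+2+2+1+1
8+4+1+1+1
8+3+2+1+1
8+2+2+2+1
7+5+1+1+1
7+4+2+1+1
7+3+3+1+1
7+3+2+2+1
7+2+2+2+2
…and 18 more, for 30 total.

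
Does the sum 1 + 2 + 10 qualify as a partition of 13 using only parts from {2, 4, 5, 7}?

The parts sum to 13, and the condition 'each summand belongs to {2, 4, 5, 7}' is violated.

No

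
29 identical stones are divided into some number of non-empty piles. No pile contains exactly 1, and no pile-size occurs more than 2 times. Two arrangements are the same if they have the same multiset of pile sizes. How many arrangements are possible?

401

There are 401 such partitions.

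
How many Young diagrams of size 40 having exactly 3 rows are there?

133

There are 133 such partitions.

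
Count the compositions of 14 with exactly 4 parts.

286

A composition of 14 into 4 positive parts is chosen by placing 3 dividers among the 13 gaps between 14 units: C(13,3) = 286.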